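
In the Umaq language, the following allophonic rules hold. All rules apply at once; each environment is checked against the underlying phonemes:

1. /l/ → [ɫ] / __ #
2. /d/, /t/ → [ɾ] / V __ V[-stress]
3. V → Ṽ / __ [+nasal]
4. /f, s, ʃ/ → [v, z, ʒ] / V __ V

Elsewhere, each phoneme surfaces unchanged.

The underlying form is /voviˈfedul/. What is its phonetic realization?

[voviˈveɾuɫ]

/o/ (between /v/ and /v/): rule 3 targets it, but not before a nasal consonant → unchanged [o].
/i/ (between /v/ and /f/) is in the target of rule 3 but the environment (before a nasal consonant) is not met → [i].
/f/ — between /i/ and /e/, between two vowels — surfaces as [v] (rule 4).
/e/ (between /f/ and /d/): rule 3 targets it, but not before a nasal consonant → unchanged [e].
Rule 2 applies to /d/ (between /e/ and /u/: between a vowel and a following unstressed vowel) → [ɾ].
/u/ (between /d/ and /l/) is in the target of rule 3 but the environment (before a nasal consonant) is not met → [u].
/l/ (word-final): word-finally, so rule 1 applies → [ɫ].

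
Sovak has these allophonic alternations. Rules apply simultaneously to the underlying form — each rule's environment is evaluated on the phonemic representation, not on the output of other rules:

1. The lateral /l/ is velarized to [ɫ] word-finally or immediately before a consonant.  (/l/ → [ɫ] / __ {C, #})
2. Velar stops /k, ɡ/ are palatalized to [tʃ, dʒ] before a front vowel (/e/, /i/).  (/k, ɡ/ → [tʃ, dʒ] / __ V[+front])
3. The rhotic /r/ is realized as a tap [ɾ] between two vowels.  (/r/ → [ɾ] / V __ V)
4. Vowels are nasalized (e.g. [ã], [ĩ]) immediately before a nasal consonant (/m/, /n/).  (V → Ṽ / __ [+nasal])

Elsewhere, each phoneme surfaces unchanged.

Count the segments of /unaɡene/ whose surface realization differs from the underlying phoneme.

Segments that undergo a rule: /u/ → [ũ] (rule 4); /ɡ/ → [dʒ] (rule 2); /e/ → [ẽ] (rule 4).
All other segments surface unchanged.

3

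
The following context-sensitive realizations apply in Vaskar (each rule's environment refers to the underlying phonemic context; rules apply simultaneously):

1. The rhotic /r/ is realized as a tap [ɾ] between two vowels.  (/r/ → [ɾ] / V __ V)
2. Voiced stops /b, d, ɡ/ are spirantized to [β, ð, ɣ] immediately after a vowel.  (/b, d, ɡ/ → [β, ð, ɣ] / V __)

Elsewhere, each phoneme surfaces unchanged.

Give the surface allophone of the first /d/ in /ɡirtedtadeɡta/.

/d/ (between /e/ and /t/) occurs immediately after a vowel → [ð] by rule 2.

[ð]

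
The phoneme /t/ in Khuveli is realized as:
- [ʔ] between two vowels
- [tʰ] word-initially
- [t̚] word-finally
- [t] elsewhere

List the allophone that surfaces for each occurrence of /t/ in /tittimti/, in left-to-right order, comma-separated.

Occurrence 1 (position 1): word-initially → [tʰ].
Occurrence 2 (position 3): no conditioning environment matches → elsewhere allophone [t].
Occurrence 3 (position 4): no conditioning environment matches → elsewhere allophone [t].
Occurrence 4 (position 7): no conditioning environment matches → elsewhere allophone [t].

[tʰ], [t], [t], [t]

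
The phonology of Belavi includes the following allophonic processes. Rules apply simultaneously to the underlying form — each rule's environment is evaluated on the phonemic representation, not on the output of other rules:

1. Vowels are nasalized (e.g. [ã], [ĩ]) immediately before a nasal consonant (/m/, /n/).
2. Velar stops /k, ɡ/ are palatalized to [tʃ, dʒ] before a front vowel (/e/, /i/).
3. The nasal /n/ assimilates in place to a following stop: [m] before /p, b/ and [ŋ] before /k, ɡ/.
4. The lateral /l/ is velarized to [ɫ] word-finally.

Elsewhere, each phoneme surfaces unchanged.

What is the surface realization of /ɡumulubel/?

[ɡũmulubeɫ]

/ɡ/ — word-initial; rule 2 does not apply here → [ɡ].
Rule 1 applies to /u/ (between /ɡ/ and /m/: before a nasal consonant) → [ũ].
/m/ (between /u/ and /u/) is unaffected → [m].
/u/ (between /m/ and /l/) is in the target of rule 1 but the environment (before a nasal consonant) is not met → [u].
/l/ (between /u/ and /u/) fails the environment for rule 4, so it stays [l].
/u/ (between /l/ and /b/): rule 1 targets it, but not before a nasal consonant → unchanged [u].
/b/ (between /u/ and /e/): no rule targets it → [b].
/e/ (between /b/ and /l/): rule 1 targets it, but not before a nasal consonant → unchanged [e].
/l/ meets the environment for rule 4 (word-finally) → [ɫ].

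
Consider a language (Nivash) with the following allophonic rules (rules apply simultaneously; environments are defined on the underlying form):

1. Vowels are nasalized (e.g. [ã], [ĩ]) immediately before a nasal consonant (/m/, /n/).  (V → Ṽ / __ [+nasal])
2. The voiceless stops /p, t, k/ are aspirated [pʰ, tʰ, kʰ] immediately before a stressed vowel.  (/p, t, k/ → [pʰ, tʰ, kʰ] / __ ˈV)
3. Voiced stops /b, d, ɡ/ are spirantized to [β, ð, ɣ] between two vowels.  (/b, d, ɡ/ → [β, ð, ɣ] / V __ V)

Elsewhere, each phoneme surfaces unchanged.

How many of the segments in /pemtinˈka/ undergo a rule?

Segments that undergo a rule: /e/ → [ẽ] (rule 1); /i/ → [ĩ] (rule 1); /k/ → [kʰ] (rule 2).
All other segments surface unchanged.

3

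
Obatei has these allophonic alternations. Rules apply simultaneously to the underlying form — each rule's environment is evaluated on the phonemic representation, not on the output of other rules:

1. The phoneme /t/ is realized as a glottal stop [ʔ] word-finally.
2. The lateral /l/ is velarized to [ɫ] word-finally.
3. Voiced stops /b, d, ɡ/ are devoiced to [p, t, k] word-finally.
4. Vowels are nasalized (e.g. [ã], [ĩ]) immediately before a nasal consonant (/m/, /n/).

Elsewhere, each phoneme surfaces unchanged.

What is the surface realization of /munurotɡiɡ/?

/m/ stays [m].
Rule 4 applies to /u/ (between /m/ and /n/: before a nasal consonant) → [ũ].
/n/ stays [n].
/u/ (between /n/ and /r/): rule 4 targets it, but not before a nasal consonant → unchanged [u].
/r/ (between /u/ and /o/): no rule targets it → [r].
/o/ — between /r/ and /t/; rule 4 does not apply here → [o].
/t/ — between /o/ and /ɡ/; rule 1 does not apply here → [t].
/ɡ/ (between /t/ and /i/) fails the environment for rule 3, so it stays [ɡ].
/i/ — between /ɡ/ and /ɡ/; rule 4 does not apply here → [i].
/ɡ/ meets the environment for rule 3 (word-finally) → [k].

[mũnurotɡik]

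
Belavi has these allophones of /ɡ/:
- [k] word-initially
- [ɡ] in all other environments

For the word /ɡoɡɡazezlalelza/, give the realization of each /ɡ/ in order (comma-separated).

[k], [ɡ], [ɡ]

Occurrence 1 (position 1): word-initially → [k].
Occurrence 2 (position 3): no conditioning environment matches → elsewhere allophone [ɡ].
Occurrence 3 (position 4): no conditioning environment matches → elsewhere allophone [ɡ].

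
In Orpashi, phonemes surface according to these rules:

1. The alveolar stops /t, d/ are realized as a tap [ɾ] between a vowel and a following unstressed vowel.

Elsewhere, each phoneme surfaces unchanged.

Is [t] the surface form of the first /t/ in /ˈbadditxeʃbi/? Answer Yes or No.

/t/ (between /i/ and /x/) fails the environment for rule 1, so it stays [t].
The actual realization is [t], which matches [t].

Yes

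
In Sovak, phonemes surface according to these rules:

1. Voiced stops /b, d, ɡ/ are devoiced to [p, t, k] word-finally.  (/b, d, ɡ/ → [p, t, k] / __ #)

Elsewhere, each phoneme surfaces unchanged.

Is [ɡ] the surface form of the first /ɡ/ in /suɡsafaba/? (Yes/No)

Yes

/ɡ/ (between /u/ and /s/) fails the environment for rule 1, so it stays [ɡ].
The actual realization is [ɡ], which matches [ɡ].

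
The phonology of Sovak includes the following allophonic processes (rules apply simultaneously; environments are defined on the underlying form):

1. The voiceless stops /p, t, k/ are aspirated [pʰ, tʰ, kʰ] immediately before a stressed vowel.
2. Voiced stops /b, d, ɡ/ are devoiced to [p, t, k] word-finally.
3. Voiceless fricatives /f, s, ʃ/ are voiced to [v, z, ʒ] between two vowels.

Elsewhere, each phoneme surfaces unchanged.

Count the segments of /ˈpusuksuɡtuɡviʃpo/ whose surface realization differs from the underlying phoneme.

2

Segments that undergo a rule: /p/ → [pʰ] (rule 1); /s/ → [z] (rule 3).
All other segments surface unchanged.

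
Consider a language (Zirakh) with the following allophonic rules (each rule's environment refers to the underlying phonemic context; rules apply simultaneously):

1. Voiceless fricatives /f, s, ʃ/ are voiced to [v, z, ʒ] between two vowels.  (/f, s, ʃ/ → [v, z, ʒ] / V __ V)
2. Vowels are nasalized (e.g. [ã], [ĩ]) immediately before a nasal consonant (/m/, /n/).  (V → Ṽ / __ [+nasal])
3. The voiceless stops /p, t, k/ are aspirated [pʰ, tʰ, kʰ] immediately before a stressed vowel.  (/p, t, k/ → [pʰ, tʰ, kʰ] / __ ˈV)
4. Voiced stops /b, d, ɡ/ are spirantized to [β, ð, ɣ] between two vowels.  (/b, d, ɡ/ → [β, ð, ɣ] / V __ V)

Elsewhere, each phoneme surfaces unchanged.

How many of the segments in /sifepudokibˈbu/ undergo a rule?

2

Segments that undergo a rule: /f/ → [v] (rule 1); /d/ → [ð] (rule 4).
All other segments surface unchanged.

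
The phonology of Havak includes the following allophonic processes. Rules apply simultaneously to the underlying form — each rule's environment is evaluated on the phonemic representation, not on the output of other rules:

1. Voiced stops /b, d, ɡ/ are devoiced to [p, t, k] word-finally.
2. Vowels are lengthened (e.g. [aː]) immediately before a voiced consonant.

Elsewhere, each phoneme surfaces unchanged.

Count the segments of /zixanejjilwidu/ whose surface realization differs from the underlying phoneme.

4

Segments that undergo a rule: /a/ → [aː] (rule 2); /e/ → [eː] (rule 2); /i/ → [iː] (rule 2); /i/ → [iː] (rule 2).
All other segments surface unchanged.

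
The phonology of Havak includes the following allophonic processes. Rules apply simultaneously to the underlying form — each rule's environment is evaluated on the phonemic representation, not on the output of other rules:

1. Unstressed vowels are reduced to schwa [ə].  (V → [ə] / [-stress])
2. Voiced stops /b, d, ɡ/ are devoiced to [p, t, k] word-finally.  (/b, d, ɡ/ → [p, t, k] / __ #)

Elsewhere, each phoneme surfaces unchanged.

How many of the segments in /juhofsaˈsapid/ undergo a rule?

5

Segments that undergo a rule: /u/ → [ə] (rule 1); /o/ → [ə] (rule 1); /a/ → [ə] (rule 1); /i/ → [ə] (rule 1); /d/ → [t] (rule 2).
All other segments surface unchanged.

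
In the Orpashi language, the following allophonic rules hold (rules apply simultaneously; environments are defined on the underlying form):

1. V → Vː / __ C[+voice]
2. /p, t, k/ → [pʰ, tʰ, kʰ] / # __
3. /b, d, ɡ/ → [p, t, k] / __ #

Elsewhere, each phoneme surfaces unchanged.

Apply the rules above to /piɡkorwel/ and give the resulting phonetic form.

/p/ — word-initial, word-initially — surfaces as [pʰ] (rule 2).
/i/ meets the environment for rule 1 (before a voiced consonant) → [iː].
/ɡ/ (between /i/ and /k/): rule 3 targets it, but not word-finally → unchanged [ɡ].
/k/ (between /ɡ/ and /o/) is in the target of rule 2 but the environment (word-initially) is not met → [k].
/o/ (between /k/ and /r/) occurs before a voiced consonant → [oː] by rule 1.
/r/ (between /o/ and /w/): no rule targets it → [r].
/w/ (between /r/ and /e/): no rule targets it → [w].
/e/ — between /w/ and /l/, before a voiced consonant — surfaces as [eː] (rule 1).
/l/ (word-final) is unaffected → [l].

[pʰiːɡkoːrweːl]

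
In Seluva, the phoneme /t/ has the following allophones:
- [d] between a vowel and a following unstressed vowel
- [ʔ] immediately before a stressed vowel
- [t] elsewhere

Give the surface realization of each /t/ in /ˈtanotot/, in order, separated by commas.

[ʔ], [d], [t]

Occurrence 1 (position 1): immediately before a stressed vowel → [ʔ].
Occurrence 2 (position 5): between a vowel and a following unstressed vowel → [d].
Occurrence 3 (position 7): no conditioning environment matches → elsewhere allophone [t].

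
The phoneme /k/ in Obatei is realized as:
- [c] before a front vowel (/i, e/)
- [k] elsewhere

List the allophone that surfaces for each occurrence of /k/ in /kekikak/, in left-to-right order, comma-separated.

Occurrence 1 (position 1): before a front vowel → [c].
Occurrence 2 (position 3): before a front vowel → [c].
Occurrence 3 (position 5): no conditioning environment matches → elsewhere allophone [k].
Occurrence 4 (position 7): no conditioning environment matches → elsewhere allophone [k].

[c], [c], [k], [k]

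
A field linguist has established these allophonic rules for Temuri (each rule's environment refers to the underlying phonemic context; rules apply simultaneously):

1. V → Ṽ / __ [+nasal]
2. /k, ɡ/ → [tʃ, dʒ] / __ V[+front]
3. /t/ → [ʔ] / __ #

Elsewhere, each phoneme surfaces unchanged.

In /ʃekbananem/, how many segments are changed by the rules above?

Segments that undergo a rule: /a/ → [ã] (rule 1); /a/ → [ã] (rule 1); /e/ → [ẽ] (rule 1).
All other segments surface unchanged.

3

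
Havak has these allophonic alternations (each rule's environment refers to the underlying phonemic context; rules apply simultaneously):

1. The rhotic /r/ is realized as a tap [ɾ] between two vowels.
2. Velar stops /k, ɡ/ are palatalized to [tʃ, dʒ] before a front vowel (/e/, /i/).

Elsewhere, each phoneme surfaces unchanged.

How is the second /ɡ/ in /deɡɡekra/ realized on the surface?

[dʒ]

/ɡ/ (between /ɡ/ and /e/): before a front vowel, so rule 2 applies → [dʒ].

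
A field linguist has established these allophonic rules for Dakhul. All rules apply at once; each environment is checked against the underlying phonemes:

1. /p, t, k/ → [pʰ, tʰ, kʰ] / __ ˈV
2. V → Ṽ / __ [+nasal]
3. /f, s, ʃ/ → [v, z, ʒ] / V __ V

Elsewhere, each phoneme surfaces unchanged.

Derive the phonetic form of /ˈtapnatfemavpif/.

/t/ (word-initial): immediately before a stressed vowel, so rule 1 applies → [tʰ].
/a/ (between /t/ and /p/) fails the environment for rule 2, so it stays [a].
/p/ (between /a/ and /n/) is in the target of rule 1 but the environment (immediately before a stressed vowel) is not met → [p].
/a/ (between /n/ and /t/) fails the environment for rule 2, so it stays [a].
/t/ — between /a/ and /f/; rule 1 does not apply here → [t].
/f/ (between /t/ and /e/): rule 3 targets it, but not between two vowels → unchanged [f].
/e/ (between /f/ and /m/) occurs before a nasal consonant → [ẽ] by rule 2.
/a/ — between /m/ and /v/; rule 2 does not apply here → [a].
/p/ (between /v/ and /i/): rule 1 targets it, but not immediately before a stressed vowel → unchanged [p].
/i/ (between /p/ and /f/): rule 2 targets it, but not before a nasal consonant → unchanged [i].
/f/ (word-final) fails the environment for rule 3, so it stays [f].

[ˈtʰapnatfẽmavpif]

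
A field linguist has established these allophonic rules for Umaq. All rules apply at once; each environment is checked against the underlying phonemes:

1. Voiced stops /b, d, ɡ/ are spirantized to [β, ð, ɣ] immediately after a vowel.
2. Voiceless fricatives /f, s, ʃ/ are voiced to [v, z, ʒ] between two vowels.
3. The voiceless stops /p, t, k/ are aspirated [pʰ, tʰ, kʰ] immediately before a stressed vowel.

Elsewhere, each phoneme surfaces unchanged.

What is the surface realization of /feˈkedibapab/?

/f/ (word-initial) fails the environment for rule 2, so it stays [f].
/e/ stays [e].
Rule 3 applies to /k/ (between /e/ and /e/: immediately before a stressed vowel) → [kʰ].
/e/ (between /k/ and /d/): no rule targets it → [e].
/d/ — between /e/ and /i/, immediately after a vowel — surfaces as [ð] (rule 1).
/i/ (between /d/ and /b/): no rule targets it → [i].
/b/ — between /i/ and /a/, immediately after a vowel — surfaces as [β] (rule 1).
/a/ — not in any rule's target class → [a].
/p/ (between /a/ and /a/) fails the environment for rule 3, so it stays [p].
/a/ stays [a].
Rule 1 applies to /b/ (word-final: immediately after a vowel) → [β].

[feˈkʰeðiβapaβ]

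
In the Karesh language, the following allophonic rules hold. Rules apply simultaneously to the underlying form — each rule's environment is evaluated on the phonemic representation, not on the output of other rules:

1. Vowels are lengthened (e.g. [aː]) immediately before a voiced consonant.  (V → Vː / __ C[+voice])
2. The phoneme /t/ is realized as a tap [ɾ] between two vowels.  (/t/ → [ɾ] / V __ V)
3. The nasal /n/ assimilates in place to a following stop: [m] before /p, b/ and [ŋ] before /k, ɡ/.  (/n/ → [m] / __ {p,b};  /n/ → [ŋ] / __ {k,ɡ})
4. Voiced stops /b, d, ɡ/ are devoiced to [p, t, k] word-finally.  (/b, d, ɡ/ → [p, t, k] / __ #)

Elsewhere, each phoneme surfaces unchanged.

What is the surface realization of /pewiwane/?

/p/ (word-initial) is unaffected → [p].
/e/ (between /p/ and /w/): before a voiced consonant, so rule 1 applies → [eː].
/w/ — not in any rule's target class → [w].
/i/ (between /w/ and /w/): before a voiced consonant, so rule 1 applies → [iː].
/w/ stays [w].
/a/ (between /w/ and /n/) occurs before a voiced consonant → [aː] by rule 1.
/n/ (between /a/ and /e/) is in the target of rule 3 but the environment (before a labial or velar stop) is not met → [n].
/e/ — word-final; rule 1 does not apply here → [e].

[peːwiːwaːne]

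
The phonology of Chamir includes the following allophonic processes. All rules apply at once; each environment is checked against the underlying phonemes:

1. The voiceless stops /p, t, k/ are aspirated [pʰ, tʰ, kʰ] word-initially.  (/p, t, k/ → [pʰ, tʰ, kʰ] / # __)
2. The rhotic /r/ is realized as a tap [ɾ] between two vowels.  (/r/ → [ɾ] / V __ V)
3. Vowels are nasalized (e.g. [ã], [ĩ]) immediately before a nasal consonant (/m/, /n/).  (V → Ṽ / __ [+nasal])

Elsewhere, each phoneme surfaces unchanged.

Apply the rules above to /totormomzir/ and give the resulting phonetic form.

Rule 1 applies to /t/ (word-initial: word-initially) → [tʰ].
/o/ (between /t/ and /t/) is in the target of rule 3 but the environment (before a nasal consonant) is not met → [o].
/t/ (between /o/ and /o/) is in the target of rule 1 but the environment (word-initially) is not met → [t].
/o/ — between /t/ and /r/; rule 3 does not apply here → [o].
/r/ (between /o/ and /m/) is in the target of rule 2 but the environment (between two vowels) is not met → [r].
/m/ (between /r/ and /o/): no rule targets it → [m].
/o/ (between /m/ and /m/): before a nasal consonant, so rule 3 applies → [õ].
/m/ — not in any rule's target class → [m].
/z/ (between /m/ and /i/) is unaffected → [z].
/i/ (between /z/ and /r/): rule 3 targets it, but not before a nasal consonant → unchanged [i].
/r/ — word-final; rule 2 does not apply here → [r].

[tʰotormõmzir]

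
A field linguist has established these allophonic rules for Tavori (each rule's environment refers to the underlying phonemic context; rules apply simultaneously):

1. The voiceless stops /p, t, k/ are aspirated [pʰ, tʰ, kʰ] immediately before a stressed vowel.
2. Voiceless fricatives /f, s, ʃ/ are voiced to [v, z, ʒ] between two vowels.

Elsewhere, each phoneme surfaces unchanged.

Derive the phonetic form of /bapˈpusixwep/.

/p/ (between /a/ and /p/) fails the environment for rule 1, so it stays [p].
/p/ meets the environment for rule 1 (immediately before a stressed vowel) → [pʰ].
/s/ (between /u/ and /i/): between two vowels, so rule 2 applies → [z].
/p/ — word-final; rule 1 does not apply here → [p].

[bapˈpʰuzixwep]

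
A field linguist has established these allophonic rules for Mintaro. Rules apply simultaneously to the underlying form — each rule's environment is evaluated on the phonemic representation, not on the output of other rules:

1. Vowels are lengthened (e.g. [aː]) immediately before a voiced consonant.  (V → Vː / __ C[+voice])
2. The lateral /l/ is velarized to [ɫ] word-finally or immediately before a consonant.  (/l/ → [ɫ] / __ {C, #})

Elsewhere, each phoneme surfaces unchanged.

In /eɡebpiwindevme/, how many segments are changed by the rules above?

Segments that undergo a rule: /e/ → [eː] (rule 1); /e/ → [eː] (rule 1); /i/ → [iː] (rule 1); /i/ → [iː] (rule 1); /e/ → [eː] (rule 1).
All other segments surface unchanged.

5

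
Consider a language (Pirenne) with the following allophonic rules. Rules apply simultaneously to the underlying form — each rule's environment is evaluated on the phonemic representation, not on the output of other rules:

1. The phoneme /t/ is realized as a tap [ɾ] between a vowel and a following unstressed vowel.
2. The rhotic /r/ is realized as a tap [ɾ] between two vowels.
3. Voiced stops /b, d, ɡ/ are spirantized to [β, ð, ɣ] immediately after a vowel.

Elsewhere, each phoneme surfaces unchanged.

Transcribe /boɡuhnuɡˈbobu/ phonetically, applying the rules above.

/b/ — word-initial; rule 3 does not apply here → [b].
/o/ (between /b/ and /ɡ/) is unaffected → [o].
Rule 3 applies to /ɡ/ (between /o/ and /u/: immediately after a vowel) → [ɣ].
/u/ (between /ɡ/ and /h/) is unaffected → [u].
/h/ (between /u/ and /n/): no rule targets it → [h].
/n/ (between /h/ and /u/): no rule targets it → [n].
/u/ — not in any rule's target class → [u].
/ɡ/ meets the environment for rule 3 (immediately after a vowel) → [ɣ].
/b/ (between /ɡ/ and /o/) fails the environment for rule 3, so it stays [b].
/o/ stays [o].
Rule 3 applies to /b/ (between /o/ and /u/: immediately after a vowel) → [β].
/u/ stays [u].

[boɣuhnuɣˈboβu]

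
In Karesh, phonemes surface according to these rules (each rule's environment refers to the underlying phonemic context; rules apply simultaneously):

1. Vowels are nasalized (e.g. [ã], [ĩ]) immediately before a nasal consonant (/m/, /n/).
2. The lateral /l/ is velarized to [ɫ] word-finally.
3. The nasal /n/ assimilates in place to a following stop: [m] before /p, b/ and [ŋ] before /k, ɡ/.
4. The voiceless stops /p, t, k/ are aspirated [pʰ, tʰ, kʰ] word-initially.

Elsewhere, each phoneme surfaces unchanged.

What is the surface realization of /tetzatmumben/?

[tʰetzatmũmbẽn]

/t/ (word-initial): word-initially, so rule 4 applies → [tʰ].
/e/ (between /t/ and /t/): rule 1 targets it, but not before a nasal consonant → unchanged [e].
/t/ (between /e/ and /z/) fails the environment for rule 4, so it stays [t].
/z/ stays [z].
/a/ — between /z/ and /t/; rule 1 does not apply here → [a].
/t/ (between /a/ and /m/): rule 4 targets it, but not word-initially → unchanged [t].
/m/ stays [m].
/u/ (between /m/ and /m/): before a nasal consonant, so rule 1 applies → [ũ].
/m/ stays [m].
/b/ (between /m/ and /e/): no rule targets it → [b].
/e/ meets the environment for rule 1 (before a nasal consonant) → [ẽ].
/n/ (word-final) fails the environment for rule 3, so it stays [n].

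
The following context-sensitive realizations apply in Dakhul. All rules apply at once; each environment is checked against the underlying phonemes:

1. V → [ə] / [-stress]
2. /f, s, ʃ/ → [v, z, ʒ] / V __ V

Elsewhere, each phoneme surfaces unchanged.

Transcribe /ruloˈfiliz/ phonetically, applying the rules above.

[rələˈviləz]

/r/ (word-initial) is unaffected → [r].
/u/ (between /r/ and /l/) occurs in an unstressed syllable → [ə] by rule 1.
/l/ — not in any rule's target class → [l].
/o/ (between /l/ and /f/) occurs in an unstressed syllable → [ə] by rule 1.
/f/ — between /o/ and /i/, between two vowels — surfaces as [v] (rule 2).
/i/ (between /f/ and /l/) fails the environment for rule 1, so it stays [i].
/l/ stays [l].
Rule 1 applies to /i/ (between /l/ and /z/: in an unstressed syllable) → [ə].
/z/ (word-final): no rule targets it → [z].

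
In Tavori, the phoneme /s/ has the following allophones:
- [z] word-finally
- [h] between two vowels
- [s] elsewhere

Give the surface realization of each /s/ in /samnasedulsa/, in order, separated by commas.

[s], [h], [s]

Occurrence 1 (position 1): no conditioning environment matches → elsewhere allophone [s].
Occurrence 2 (position 6): between two vowels → [h].
Occurrence 3 (position 11): no conditioning environment matches → elsewhere allophone [s].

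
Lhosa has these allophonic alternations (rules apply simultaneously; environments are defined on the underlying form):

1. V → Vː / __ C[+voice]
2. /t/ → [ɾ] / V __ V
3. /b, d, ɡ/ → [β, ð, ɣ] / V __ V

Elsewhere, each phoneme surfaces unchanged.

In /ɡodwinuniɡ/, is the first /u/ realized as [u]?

/u/ (between /n/ and /n/) occurs before a voiced consonant → [uː] by rule 1.
The actual realization is [uː], not [u].

No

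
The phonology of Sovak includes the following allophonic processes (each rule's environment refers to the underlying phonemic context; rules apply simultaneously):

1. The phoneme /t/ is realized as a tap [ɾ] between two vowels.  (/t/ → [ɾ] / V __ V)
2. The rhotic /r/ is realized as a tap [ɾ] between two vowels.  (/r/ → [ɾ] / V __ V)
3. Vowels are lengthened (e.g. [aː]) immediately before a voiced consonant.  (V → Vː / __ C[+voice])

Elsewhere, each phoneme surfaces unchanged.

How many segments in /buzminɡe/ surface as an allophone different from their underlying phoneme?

Segments that undergo a rule: /u/ → [uː] (rule 3); /i/ → [iː] (rule 3).
All other segments surface unchanged.

2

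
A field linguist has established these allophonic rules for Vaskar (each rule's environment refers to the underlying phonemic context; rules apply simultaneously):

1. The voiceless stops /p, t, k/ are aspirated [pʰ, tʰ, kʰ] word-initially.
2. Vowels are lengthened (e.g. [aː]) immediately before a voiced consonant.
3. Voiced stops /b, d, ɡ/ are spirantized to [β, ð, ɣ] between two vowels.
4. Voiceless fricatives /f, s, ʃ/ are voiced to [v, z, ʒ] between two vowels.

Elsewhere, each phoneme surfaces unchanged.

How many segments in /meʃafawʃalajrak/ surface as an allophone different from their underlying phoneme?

Segments that undergo a rule: /ʃ/ → [ʒ] (rule 4); /f/ → [v] (rule 4); /a/ → [aː] (rule 2); /a/ → [aː] (rule 2); /a/ → [aː] (rule 2).
All other segments surface unchanged.

5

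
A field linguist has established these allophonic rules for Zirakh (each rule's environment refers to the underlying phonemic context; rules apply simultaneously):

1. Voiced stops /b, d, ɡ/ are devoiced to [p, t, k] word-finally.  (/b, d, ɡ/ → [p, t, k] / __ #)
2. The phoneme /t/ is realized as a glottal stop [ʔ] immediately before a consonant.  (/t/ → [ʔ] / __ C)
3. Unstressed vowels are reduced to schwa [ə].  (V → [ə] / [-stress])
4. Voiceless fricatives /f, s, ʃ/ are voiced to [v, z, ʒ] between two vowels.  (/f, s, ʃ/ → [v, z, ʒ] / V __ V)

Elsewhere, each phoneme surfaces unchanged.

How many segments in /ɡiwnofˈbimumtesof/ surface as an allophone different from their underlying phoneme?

Segments that undergo a rule: /i/ → [ə] (rule 3); /o/ → [ə] (rule 3); /u/ → [ə] (rule 3); /e/ → [ə] (rule 3); /s/ → [z] (rule 4); /o/ → [ə] (rule 3).
All other segments surface unchanged.

6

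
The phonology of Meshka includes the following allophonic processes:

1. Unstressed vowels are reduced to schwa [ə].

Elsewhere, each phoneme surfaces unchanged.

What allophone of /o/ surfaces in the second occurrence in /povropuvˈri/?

[ə]

/o/ — between /r/ and /p/, in an unstressed syllable — surfaces as [ə] (rule 1).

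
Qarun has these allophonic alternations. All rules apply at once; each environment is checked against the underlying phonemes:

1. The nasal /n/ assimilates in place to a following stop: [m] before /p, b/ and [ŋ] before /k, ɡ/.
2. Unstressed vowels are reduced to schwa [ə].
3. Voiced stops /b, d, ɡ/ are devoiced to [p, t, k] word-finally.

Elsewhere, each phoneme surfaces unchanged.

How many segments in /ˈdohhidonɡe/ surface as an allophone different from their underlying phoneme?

Segments that undergo a rule: /i/ → [ə] (rule 2); /o/ → [ə] (rule 2); /n/ → [ŋ] (rule 1); /e/ → [ə] (rule 2).
All other segments surface unchanged.

4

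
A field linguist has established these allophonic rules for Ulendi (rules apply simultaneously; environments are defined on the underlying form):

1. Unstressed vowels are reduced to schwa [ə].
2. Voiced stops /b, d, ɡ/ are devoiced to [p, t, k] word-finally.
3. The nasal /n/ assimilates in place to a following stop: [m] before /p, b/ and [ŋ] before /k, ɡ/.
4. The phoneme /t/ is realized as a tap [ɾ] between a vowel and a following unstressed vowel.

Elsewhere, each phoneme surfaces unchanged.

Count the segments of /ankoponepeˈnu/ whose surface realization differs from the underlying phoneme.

Segments that undergo a rule: /a/ → [ə] (rule 1); /n/ → [ŋ] (rule 3); /o/ → [ə] (rule 1); /o/ → [ə] (rule 1); /e/ → [ə] (rule 1); /e/ → [ə] (rule 1).
All other segments surface unchanged.

6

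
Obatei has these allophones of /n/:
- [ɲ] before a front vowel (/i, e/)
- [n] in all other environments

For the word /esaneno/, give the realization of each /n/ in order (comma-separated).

Occurrence 1 (position 4): before a front vowel (/i, e/) → [ɲ].
Occurrence 2 (position 6): no conditioning environment matches → elsewhere allophone [n].

[ɲ], [n]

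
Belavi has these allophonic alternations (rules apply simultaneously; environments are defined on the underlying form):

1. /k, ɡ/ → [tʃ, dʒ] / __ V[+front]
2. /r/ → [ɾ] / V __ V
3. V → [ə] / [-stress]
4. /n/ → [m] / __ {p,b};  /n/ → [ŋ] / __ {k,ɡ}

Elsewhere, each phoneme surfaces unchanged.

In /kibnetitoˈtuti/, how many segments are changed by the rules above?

Segments that undergo a rule: /k/ → [tʃ] (rule 1); /i/ → [ə] (rule 3); /e/ → [ə] (rule 3); /i/ → [ə] (rule 3); /o/ → [ə] (rule 3); /i/ → [ə] (rule 3).
All other segments surface unchanged.

6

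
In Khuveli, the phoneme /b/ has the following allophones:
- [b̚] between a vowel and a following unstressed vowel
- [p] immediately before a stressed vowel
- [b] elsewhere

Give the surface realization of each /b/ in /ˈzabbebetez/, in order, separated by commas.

[b], [b], [b̚]

Occurrence 1 (position 3): no conditioning environment matches → elsewhere allophone [b].
Occurrence 2 (position 4): no conditioning environment matches → elsewhere allophone [b].
Occurrence 3 (position 6): between a vowel and a following unstressed vowel → [b̚].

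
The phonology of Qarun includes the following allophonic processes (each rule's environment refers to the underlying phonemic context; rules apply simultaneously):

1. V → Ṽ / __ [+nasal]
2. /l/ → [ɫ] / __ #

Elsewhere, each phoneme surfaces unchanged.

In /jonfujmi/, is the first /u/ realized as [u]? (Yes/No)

/u/ — between /f/ and /j/; rule 1 does not apply here → [u].
The actual realization is [u], which matches [u].

Yes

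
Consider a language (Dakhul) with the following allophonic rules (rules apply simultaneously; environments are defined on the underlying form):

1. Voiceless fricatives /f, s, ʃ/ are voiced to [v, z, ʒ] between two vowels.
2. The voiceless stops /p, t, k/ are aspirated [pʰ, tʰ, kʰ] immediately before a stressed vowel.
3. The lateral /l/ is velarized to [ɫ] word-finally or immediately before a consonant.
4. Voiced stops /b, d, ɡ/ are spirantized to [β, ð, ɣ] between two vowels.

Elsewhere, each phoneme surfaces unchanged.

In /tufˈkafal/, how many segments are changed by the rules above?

3

Segments that undergo a rule: /k/ → [kʰ] (rule 2); /f/ → [v] (rule 1); /l/ → [ɫ] (rule 3).
All other segments surface unchanged.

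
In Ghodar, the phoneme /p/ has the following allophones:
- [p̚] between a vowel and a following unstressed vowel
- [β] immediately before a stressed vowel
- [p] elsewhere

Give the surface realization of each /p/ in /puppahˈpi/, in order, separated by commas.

Occurrence 1 (position 1): no conditioning environment matches → elsewhere allophone [p].
Occurrence 2 (position 3): no conditioning environment matches → elsewhere allophone [p].
Occurrence 3 (position 4): no conditioning environment matches → elsewhere allophone [p].
Occurrence 4 (position 7): immediately before a stressed vowel → [β].

[p], [p], [p], [β]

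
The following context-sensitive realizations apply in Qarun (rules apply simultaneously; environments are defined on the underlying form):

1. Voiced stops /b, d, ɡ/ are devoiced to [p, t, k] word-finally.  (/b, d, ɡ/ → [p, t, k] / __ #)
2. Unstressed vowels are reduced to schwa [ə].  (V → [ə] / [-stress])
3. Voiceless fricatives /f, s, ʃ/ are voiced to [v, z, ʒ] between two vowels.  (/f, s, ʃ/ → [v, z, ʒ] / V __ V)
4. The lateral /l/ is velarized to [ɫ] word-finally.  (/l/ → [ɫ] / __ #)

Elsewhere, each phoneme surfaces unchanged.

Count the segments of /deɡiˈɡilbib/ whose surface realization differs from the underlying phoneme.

Segments that undergo a rule: /e/ → [ə] (rule 2); /i/ → [ə] (rule 2); /i/ → [ə] (rule 2); /b/ → [p] (rule 1).
All other segments surface unchanged.

4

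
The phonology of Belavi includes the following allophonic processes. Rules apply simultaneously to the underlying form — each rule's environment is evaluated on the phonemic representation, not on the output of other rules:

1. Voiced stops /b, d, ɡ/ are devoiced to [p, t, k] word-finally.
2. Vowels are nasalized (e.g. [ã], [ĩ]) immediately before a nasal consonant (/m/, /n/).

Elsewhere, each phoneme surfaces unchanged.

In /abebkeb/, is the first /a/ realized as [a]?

Yes

/a/ (word-initial) fails the environment for rule 2, so it stays [a].
The actual realization is [a], which matches [a].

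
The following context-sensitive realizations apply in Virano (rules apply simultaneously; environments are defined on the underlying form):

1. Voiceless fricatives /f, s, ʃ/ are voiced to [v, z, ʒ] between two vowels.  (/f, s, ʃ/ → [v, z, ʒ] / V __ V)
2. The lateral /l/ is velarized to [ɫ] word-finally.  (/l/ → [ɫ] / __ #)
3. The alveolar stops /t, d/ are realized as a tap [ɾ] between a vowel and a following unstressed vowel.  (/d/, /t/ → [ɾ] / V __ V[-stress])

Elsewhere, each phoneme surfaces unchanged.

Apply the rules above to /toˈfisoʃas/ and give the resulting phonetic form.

/t/ — word-initial; rule 3 does not apply here → [t].
/o/ (between /t/ and /f/): no rule targets it → [o].
/f/ meets the environment for rule 1 (between two vowels) → [v].
/i/ (between /f/ and /s/) is unaffected → [i].
/s/ (between /i/ and /o/): between two vowels, so rule 1 applies → [z].
/o/ stays [o].
/ʃ/ (between /o/ and /a/) occurs between two vowels → [ʒ] by rule 1.
/a/ — not in any rule's target class → [a].
/s/ — word-final; rule 1 does not apply here → [s].

[toˈvizoʒas]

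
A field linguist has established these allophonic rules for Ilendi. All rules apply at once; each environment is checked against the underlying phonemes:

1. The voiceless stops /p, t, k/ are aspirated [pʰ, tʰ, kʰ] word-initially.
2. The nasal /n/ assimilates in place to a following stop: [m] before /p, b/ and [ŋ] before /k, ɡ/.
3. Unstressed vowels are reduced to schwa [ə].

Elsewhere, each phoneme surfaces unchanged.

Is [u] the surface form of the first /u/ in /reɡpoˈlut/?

/u/ (between /l/ and /t/): rule 3 targets it, but not in an unstressed syllable → unchanged [u].
The actual realization is [u], which matches [u].

Yes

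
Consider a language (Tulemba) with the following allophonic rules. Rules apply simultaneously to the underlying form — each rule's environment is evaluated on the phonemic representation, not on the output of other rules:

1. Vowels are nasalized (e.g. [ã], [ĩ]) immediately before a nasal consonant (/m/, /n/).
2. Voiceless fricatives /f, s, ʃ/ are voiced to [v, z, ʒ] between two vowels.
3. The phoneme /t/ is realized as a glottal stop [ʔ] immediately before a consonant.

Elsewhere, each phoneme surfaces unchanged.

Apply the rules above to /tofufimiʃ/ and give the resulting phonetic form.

[tovuvĩmiʃ]

/t/ — word-initial; rule 3 does not apply here → [t].
/o/ — between /t/ and /f/; rule 1 does not apply here → [o].
/f/ meets the environment for rule 2 (between two vowels) → [v].
/u/ — between /f/ and /f/; rule 1 does not apply here → [u].
/f/ — between /u/ and /i/, between two vowels — surfaces as [v] (rule 2).
Rule 1 applies to /i/ (between /f/ and /m/: before a nasal consonant) → [ĩ].
/m/ (between /i/ and /i/): no rule targets it → [m].
/i/ (between /m/ and /ʃ/): rule 1 targets it, but not before a nasal consonant → unchanged [i].
/ʃ/ — word-final; rule 2 does not apply here → [ʃ].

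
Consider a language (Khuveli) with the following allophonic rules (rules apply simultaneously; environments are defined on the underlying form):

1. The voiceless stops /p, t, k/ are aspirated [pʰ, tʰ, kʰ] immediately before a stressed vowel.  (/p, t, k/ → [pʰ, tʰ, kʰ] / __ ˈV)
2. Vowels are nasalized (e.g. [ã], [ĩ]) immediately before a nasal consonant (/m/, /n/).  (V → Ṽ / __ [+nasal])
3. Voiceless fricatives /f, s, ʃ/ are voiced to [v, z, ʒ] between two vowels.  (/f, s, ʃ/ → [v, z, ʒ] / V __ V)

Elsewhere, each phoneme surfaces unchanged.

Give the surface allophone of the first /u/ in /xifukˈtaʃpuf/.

/u/ (between /f/ and /k/) is in the target of rule 2 but the environment (before a nasal consonant) is not met → [u].

[u]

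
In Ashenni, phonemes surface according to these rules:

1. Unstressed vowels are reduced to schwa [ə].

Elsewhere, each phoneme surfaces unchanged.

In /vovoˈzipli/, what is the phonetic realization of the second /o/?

[ə]

/o/ meets the environment for rule 1 (in an unstressed syllable) → [ə].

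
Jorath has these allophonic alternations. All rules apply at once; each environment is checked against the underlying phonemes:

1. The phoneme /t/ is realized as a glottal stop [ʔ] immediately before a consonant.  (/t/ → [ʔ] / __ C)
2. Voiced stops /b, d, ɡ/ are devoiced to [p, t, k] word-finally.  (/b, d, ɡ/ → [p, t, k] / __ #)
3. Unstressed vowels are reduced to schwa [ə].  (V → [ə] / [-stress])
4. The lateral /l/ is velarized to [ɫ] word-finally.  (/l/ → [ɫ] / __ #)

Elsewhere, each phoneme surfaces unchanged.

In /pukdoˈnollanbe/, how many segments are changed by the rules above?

Segments that undergo a rule: /u/ → [ə] (rule 3); /o/ → [ə] (rule 3); /a/ → [ə] (rule 3); /e/ → [ə] (rule 3).
All other segments surface unchanged.

4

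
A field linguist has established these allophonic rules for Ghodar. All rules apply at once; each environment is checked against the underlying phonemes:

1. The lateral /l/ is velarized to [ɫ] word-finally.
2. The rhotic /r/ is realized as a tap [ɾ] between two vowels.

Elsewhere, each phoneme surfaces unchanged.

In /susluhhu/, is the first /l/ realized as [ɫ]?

No

/l/ (between /s/ and /u/) is in the target of rule 1 but the environment (word-finally) is not met → [l].
The actual realization is [l], not [ɫ].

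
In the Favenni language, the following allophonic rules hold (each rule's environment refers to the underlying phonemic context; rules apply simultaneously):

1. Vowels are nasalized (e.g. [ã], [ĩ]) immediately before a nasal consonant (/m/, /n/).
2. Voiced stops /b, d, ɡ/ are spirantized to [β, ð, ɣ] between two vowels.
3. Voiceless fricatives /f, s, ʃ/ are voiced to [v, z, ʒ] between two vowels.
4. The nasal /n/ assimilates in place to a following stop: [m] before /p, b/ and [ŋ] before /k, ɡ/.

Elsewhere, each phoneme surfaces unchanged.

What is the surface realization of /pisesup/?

[pizezup]

/p/ — not in any rule's target class → [p].
/i/ (between /p/ and /s/): rule 1 targets it, but not before a nasal consonant → unchanged [i].
/s/ meets the environment for rule 3 (between two vowels) → [z].
/e/ (between /s/ and /s/) fails the environment for rule 1, so it stays [e].
/s/ meets the environment for rule 3 (between two vowels) → [z].
/u/ (between /s/ and /p/) fails the environment for rule 1, so it stays [u].
/p/ — not in any rule's target class → [p].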